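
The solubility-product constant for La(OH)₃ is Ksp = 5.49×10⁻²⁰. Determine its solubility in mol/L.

La(OH)₃(s) ⇌ La³⁺(aq) + 3 OH⁻(aq)
With molar solubility s: [La³⁺] = s, [OH⁻] = 3s.
Ksp = [La³⁺][OH⁻]^3 = s · (3s)^3 = 27s^4
27s^4 = 5.49×10⁻²⁰  ⇒  s^4 = 2.03×10⁻²¹
s = (2.03×10⁻²¹)^(1/4) = 6.72×10⁻⁶ M

6.72×10⁻⁶ M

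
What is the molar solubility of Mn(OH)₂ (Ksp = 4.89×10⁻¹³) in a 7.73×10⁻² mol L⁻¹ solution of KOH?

8.18×10⁻¹¹ M

Mn(OH)₂(s) ⇌ Mn²⁺(aq) + 2 OH⁻(aq)
With OH⁻ already at 7.73×10⁻² mol L⁻¹ and s small, take [OH⁻] ≈ 7.73×10⁻² mol L⁻¹ and [Mn²⁺] = s.
Ksp = [Mn²⁺][OH⁻]^2 = s(7.73×10⁻²)^2
s = 4.89×10⁻¹³ / (7.73×10⁻²)^2 = 8.18×10⁻¹¹
s = 8.18×10⁻¹¹ mol L⁻¹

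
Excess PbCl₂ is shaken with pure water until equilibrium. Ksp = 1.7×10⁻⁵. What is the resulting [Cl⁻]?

PbCl₂(s) ⇌ Pb²⁺(aq) + 2 Cl⁻(aq)
Call the molar solubility s, so that [Pb²⁺] = s and [Cl⁻] = 2s.
Ksp = [Pb²⁺][Cl⁻]^2 = s · (2s)^2 = 4s^3 = 1.7×10⁻⁵
s = 1.6×10⁻² mol L⁻¹
[Cl⁻] = 2s = 3.2×10⁻² mol L⁻¹

3.2×10⁻² M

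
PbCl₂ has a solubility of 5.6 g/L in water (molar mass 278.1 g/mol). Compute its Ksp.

s = (5.6 g L⁻¹)/(278.1 g mol⁻¹) = 2.014×10⁻² M
PbCl₂(s) ⇌ Pb²⁺(aq) + 2 Cl⁻(aq)
Let s be the molar solubility. Then [Pb²⁺] = s and [Cl⁻] = 2s.
Ksp = [Pb²⁺][Cl⁻]^2 = s · (2s)^2 = 4s^3
Ksp = 4 × (2.014×10⁻²)^3 = 3.3×10⁻⁵

Ksp = 3.3×10⁻⁵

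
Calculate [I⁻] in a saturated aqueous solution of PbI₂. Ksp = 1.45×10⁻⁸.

3.07×10⁻³ M

PbI₂(s) ⇌ Pb²⁺(aq) + 2 I⁻(aq)
Call the molar solubility s, so that [Pb²⁺] = s and [I⁻] = 2s.
Ksp = [Pb²⁺][I⁻]^2 = s · (2s)^2 = 4s^3 = 1.45×10⁻⁸
s = 1.54×10⁻³ mol L⁻¹
[I⁻] = 2s = 3.07×10⁻³ mol L⁻¹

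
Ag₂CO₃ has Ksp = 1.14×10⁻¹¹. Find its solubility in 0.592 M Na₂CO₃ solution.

Ag₂CO₃(s) ⇌ 2 Ag⁺(aq) + CO₃²⁻(aq)
Let s be the solubility of Ag₂CO₃ here. The common ion gives [CO₃²⁻] ≈ 0.592 M, and [Ag⁺] = 2s.
Ksp = [Ag⁺]^2[CO₃²⁻] = (2s)^2(0.592)
(2s)^2 = 1.14×10⁻¹¹ / (0.592) = 1.93×10⁻¹¹
s = 2.19×10⁻⁶ M

2.19×10⁻⁶ M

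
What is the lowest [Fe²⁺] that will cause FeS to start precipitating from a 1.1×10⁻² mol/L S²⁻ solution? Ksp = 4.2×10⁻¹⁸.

3.8×10⁻¹⁶ M

Precipitation begins when Q = Ksp.
FeS(s) ⇌ Fe²⁺(aq) + S²⁻(aq)
Ksp = [Fe²⁺][S²⁻] = [Fe²⁺](1.1×10⁻²)
[Fe²⁺] = 4.2×10⁻¹⁸ / (1.1×10⁻²) = 3.8×10⁻¹⁶
[Fe²⁺] = 3.8×10⁻¹⁶ mol/L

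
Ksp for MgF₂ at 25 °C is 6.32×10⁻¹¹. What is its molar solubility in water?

2.51×10⁻⁴ M

MgF₂(s) ⇌ Mg²⁺(aq) + 2 F⁻(aq)
If s mol/L of MgF₂ dissolves, [Mg²⁺] = s and [F⁻] = 2s.
Ksp = [Mg²⁺][F⁻]^2 = s · (2s)^2 = 4s^3
4s^3 = 6.32×10⁻¹¹  ⇒  s^3 = 1.58×10⁻¹¹
s = 2.51×10⁻⁴ M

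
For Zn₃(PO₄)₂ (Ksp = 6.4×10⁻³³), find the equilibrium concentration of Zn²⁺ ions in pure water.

4.3×10⁻⁷ M

Zn₃(PO₄)₂(s) ⇌ 3 Zn²⁺(aq) + 2 PO₄³⁻(aq)
For each mole of Zn₃(PO₄)₂ that dissolves per liter, [Zn²⁺] = 3s and [PO₄³⁻] = 2s; let s denote this solubility.
Ksp = [Zn²⁺]^3[PO₄³⁻]^2 = (3s)^3 · (2s)^2 = 108s^5 = 6.4×10⁻³³
s = 1.4×10⁻⁷ mol/L
[Zn²⁺] = 3s = 4.3×10⁻⁷ mol/L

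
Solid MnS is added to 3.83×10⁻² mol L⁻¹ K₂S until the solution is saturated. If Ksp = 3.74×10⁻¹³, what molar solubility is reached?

MnS(s) ⇌ Mn²⁺(aq) + S²⁻(aq)
Let s be the solubility of MnS here. The common ion gives [S²⁻] ≈ 3.83×10⁻² mol L⁻¹, and [Mn²⁺] = s.
Ksp = [Mn²⁺][S²⁻] = s(3.83×10⁻²)
s = 3.74×10⁻¹³ / (3.83×10⁻²) = 9.77×10⁻¹²
s = 9.77×10⁻¹² mol L⁻¹

9.77×10⁻¹² M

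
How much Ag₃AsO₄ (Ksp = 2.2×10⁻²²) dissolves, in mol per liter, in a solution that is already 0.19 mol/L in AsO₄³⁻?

3.5×10⁻⁸ M

Ag₃AsO₄(s) ⇌ 3 Ag⁺(aq) + AsO₄³⁻(aq)
Let s be the solubility of Ag₃AsO₄ here. The common ion gives [AsO₄³⁻] ≈ 0.19 mol/L, and [Ag⁺] = 3s.
Ksp = [Ag⁺]^3[AsO₄³⁻] = (3s)^3(0.19)
(3s)^3 = 2.2×10⁻²² / (0.19) = 1.2×10⁻²¹
s = 3.5×10⁻⁸ mol/L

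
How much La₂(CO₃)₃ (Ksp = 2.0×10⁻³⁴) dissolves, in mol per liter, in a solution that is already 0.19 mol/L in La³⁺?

La₂(CO₃)₃(s) ⇌ 2 La³⁺(aq) + 3 CO₃²⁻(aq)
La³⁺ is already present at 0.19 mol/L. If s mol/L of La₂(CO₃)₃ dissolves, [CO₃²⁻] = 3s while [La³⁺] ≈ 0.19 mol/L.
Ksp = [La³⁺]^2[CO₃²⁻]^3 = (0.19)^2(3s)^3
(3s)^3 = 2.0×10⁻³⁴ / (0.19)^2 = 5.5×10⁻³³
s = 5.9×10⁻¹² mol/L

5.9×10⁻¹² M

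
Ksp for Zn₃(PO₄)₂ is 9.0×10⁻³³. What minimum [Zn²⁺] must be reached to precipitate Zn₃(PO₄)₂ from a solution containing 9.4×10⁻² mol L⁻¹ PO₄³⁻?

Precipitation of each salt begins when its ion product equals Ksp.
Zn₃(PO₄)₂(s) ⇌ 3 Zn²⁺(aq) + 2 PO₄³⁻(aq)
Ksp = [Zn²⁺]^3[PO₄³⁻]^2 = [Zn²⁺]^3(9.4×10⁻²)^2
[Zn²⁺]^3 = 9.0×10⁻³³ / (9.4×10⁻²)^2 = 1.0×10⁻³⁰
[Zn²⁺] = 1.0×10⁻¹⁰ mol L⁻¹

1.0×10⁻¹⁰ M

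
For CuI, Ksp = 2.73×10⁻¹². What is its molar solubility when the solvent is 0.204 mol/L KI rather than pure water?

1.34×10⁻¹¹ M

CuI(s) ⇌ Cu⁺(aq) + I⁻(aq)
I⁻ is already present at 0.204 mol/L. If s mol/L of CuI dissolves, [Cu⁺] = s while [I⁻] ≈ 0.204 mol/L.
Ksp = [Cu⁺][I⁻] = s(0.204)
s = 2.73×10⁻¹² / (0.204) = 1.34×10⁻¹¹
s = 1.34×10⁻¹¹ mol/L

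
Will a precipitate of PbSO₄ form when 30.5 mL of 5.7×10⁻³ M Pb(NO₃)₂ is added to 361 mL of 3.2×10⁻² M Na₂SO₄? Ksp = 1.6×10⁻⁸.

Total volume after mixing = 30.5 + 361 = 391.5 mL.
[Pb²⁺] = (5.7×10⁻³)(30.5)/391.5 = 4.4×10⁻⁴ M
[SO₄²⁻] = (3.2×10⁻²)(361)/391.5 = 3.0×10⁻² M
Q = [Pb²⁺][SO₄²⁻] = 1.3×10⁻⁵
Since Q (1.3×10⁻⁵) exceeds Ksp (1.6×10⁻⁸), PbSO₄ will precipitate.

Yes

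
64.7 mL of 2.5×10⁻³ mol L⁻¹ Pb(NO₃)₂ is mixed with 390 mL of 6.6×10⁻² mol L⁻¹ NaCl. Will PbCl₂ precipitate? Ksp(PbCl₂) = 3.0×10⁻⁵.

No

Total volume after mixing = 64.7 + 390 = 454.7 mL.
[Pb²⁺] = (2.5×10⁻³)(64.7)/454.7 = 3.6×10⁻⁴ mol L⁻¹
[Cl⁻] = (6.6×10⁻²)(390)/454.7 = 5.7×10⁻² mol L⁻¹
Q = [Pb²⁺][Cl⁻]^2 = 1.1×10⁻⁶
Q = 1.1×10⁻⁶ < Ksp = 3.0×10⁻⁵, so the solution is unsaturated and no precipitate forms.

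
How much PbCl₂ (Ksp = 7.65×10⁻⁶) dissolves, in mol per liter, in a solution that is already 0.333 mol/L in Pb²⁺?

2.40×10⁻³ M

PbCl₂(s) ⇌ Pb²⁺(aq) + 2 Cl⁻(aq)
Let s be the solubility of PbCl₂ here. The common ion gives [Pb²⁺] ≈ 0.333 mol/L, and [Cl⁻] = 2s.
Ksp = [Pb²⁺][Cl⁻]^2 = (0.333)(2s)^2
(2s)^2 = 7.65×10⁻⁶ / (0.333) = 2.30×10⁻⁵
s = 2.40×10⁻³ mol/L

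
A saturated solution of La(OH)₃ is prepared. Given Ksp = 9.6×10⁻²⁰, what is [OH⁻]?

2.3×10⁻⁵ M

La(OH)₃(s) ⇌ La³⁺(aq) + 3 OH⁻(aq)
Let s be the molar solubility. Then [La³⁺] = s and [OH⁻] = 3s.
Ksp = [La³⁺][OH⁻]^3 = s · (3s)^3 = 27s^4 = 9.6×10⁻²⁰
s = 7.7×10⁻⁶ M
[OH⁻] = 3s = 2.3×10⁻⁵ M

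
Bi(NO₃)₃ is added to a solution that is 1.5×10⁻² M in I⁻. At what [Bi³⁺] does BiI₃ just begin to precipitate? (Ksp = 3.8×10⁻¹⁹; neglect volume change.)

Precipitation begins when Q = Ksp.
BiI₃(s) ⇌ Bi³⁺(aq) + 3 I⁻(aq)
Ksp = [Bi³⁺][I⁻]^3 = [Bi³⁺](1.5×10⁻²)^3
[Bi³⁺] = 3.8×10⁻¹⁹ / (1.5×10⁻²)^3 = 1.1×10⁻¹³
[Bi³⁺] = 1.1×10⁻¹³ M

1.1×10⁻¹³ M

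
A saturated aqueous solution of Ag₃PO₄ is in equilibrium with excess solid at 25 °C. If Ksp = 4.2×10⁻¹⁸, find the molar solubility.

Ag₃PO₄(s) ⇌ 3 Ag⁺(aq) + PO₄³⁻(aq)
Let s be the molar solubility. Then [Ag⁺] = 3s and [PO₄³⁻] = s.
Ksp = [Ag⁺]^3[PO₄³⁻] = (3s)^3 · s = 27s^4
27s^4 = 4.2×10⁻¹⁸  ⇒  s^4 = 1.6×10⁻¹⁹
Taking the 4th root, s = 2.0×10⁻⁵ mol L⁻¹.

2.0×10⁻⁵ M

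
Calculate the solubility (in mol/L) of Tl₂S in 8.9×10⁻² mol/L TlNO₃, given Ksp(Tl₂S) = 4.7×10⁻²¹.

5.9×10⁻¹⁹ M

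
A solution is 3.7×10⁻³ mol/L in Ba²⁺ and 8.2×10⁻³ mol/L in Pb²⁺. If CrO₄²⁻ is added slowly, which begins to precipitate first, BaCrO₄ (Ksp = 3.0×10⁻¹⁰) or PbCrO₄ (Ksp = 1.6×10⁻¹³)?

PbCrO₄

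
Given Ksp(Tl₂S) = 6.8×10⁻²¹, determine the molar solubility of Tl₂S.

1.2×10⁻⁷ M

Tl₂S(s) ⇌ 2 Tl⁺(aq) + S²⁻(aq)
Call the molar solubility s, so that [Tl⁺] = 2s and [S²⁻] = s.
Ksp = [Tl⁺]^2[S²⁻] = (2s)^2 · s = 4s^3
4s^3 = 6.8×10⁻²¹  ⇒  s^3 = 1.7×10⁻²¹
s = 1.2×10⁻⁷ mol/L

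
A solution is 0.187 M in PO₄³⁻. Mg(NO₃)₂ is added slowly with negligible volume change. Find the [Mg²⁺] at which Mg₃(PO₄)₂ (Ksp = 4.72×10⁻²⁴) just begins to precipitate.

5.13×10⁻⁸ M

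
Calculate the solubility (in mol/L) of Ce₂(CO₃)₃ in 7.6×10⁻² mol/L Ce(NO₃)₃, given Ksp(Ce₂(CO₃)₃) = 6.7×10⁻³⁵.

7.5×10⁻¹² M

Ce₂(CO₃)₃(s) ⇌ 2 Ce³⁺(aq) + 3 CO₃²⁻(aq)
The solution already contains Ce³⁺ at 7.6×10⁻² mol/L. Let s be the molar solubility of Ce₂(CO₃)₃.
[Ce³⁺] ≈ 7.6×10⁻² mol/L (common ion dominates); [CO₃²⁻] = 3s.
Ksp = [Ce³⁺]^2[CO₃²⁻]^3 = (7.6×10⁻²)^2(3s)^3
(3s)^3 = 6.7×10⁻³⁵ / (7.6×10⁻²)^2 = 1.2×10⁻³²
s = 7.5×10⁻¹² mol/L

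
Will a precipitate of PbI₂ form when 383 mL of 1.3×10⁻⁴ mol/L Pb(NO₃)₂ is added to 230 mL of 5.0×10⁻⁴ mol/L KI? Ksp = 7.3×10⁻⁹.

No

The combined volume is 613 mL.
[Pb²⁺] = (1.3×10⁻⁴)(383)/613 = 8.1×10⁻⁵ mol/L
[I⁻] = (5.0×10⁻⁴)(230)/613 = 1.9×10⁻⁴ mol/L
Q = [Pb²⁺][I⁻]^2 = 2.9×10⁻¹²
Q < Ksp (2.9×10⁻¹² vs 7.3×10⁻⁹); the solution remains unsaturated and no precipitate forms.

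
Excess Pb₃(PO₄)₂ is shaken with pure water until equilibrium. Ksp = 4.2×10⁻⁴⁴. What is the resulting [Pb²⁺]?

2.5×10⁻⁹ M

Pb₃(PO₄)₂(s) ⇌ 3 Pb²⁺(aq) + 2 PO₄³⁻(aq)
With molar solubility s: [Pb²⁺] = 3s, [PO₄³⁻] = 2s.
Ksp = [Pb²⁺]^3[PO₄³⁻]^2 = (3s)^3 · (2s)^2 = 108s^5 = 4.2×10⁻⁴⁴
s = 8.3×10⁻¹⁰ M
[Pb²⁺] = 3s = 2.5×10⁻⁹ M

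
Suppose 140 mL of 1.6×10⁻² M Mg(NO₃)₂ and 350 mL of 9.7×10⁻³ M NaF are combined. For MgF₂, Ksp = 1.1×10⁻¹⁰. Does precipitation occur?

Total volume after mixing = 140 + 350 = 490 mL.
[Mg²⁺] = (1.6×10⁻²)(140)/490 = 4.6×10⁻³ M
[F⁻] = (9.7×10⁻³)(350)/490 = 6.9×10⁻³ M
Q = [Mg²⁺][F⁻]^2 = 2.2×10⁻⁷
Because Q > Ksp (2.2×10⁻⁷ vs 1.1×10⁻¹⁰), a precipitate of MgF₂ forms.

Yes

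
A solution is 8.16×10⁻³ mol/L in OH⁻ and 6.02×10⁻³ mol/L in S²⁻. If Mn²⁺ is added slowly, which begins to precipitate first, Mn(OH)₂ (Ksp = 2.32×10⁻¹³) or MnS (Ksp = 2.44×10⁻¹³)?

MnS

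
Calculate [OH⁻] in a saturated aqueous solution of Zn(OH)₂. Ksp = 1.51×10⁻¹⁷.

Zn(OH)₂(s) ⇌ Zn²⁺(aq) + 2 OH⁻(aq)
Call the molar solubility s, so that [Zn²⁺] = s and [OH⁻] = 2s.
Ksp = [Zn²⁺][OH⁻]^2 = s · (2s)^2 = 4s^3 = 1.51×10⁻¹⁷
s = 1.56×10⁻⁶ mol/L
[OH⁻] = 2s = 3.11×10⁻⁶ mol/L

3.11×10⁻⁶ M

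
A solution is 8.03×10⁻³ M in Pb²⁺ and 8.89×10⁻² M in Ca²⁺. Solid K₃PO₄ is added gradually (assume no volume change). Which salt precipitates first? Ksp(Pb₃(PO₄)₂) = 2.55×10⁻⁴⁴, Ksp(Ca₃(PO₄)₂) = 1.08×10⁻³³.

Pb₃(PO₄)₂

Each salt precipitates once Q = Ksp for that salt.
For Pb₃(PO₄)₂: [PO₄³⁻] = (Ksp/[Pb²⁺]^3)^(1/2) = 2.22×10⁻¹⁹ M
For Ca₃(PO₄)₂: [PO₄³⁻] = (Ksp/[Ca²⁺]^3)^(1/2) = 1.24×10⁻¹⁵ M
The smaller threshold [PO₄³⁻] is reached first, so Pb₃(PO₄)₂ precipitates first.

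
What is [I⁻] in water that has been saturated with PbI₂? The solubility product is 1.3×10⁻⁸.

3.0×10⁻³ M

PbI₂(s) ⇌ Pb²⁺(aq) + 2 I⁻(aq)
For each mole of PbI₂ that dissolves per liter, [Pb²⁺] = s and [I⁻] = 2s; let s denote this solubility.
Ksp = [Pb²⁺][I⁻]^2 = s · (2s)^2 = 4s^3 = 1.3×10⁻⁸
s = 1.5×10⁻³ M
[I⁻] = 2s = 3.0×10⁻³ M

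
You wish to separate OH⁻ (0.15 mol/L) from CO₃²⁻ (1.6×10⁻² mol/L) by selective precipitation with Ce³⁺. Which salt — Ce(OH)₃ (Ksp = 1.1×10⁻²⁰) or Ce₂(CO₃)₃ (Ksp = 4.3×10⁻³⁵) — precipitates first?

A salt starts to precipitate once the ion product Q reaches its Ksp.
For Ce(OH)₃: [Ce³⁺] = (Ksp/[OH⁻]^3) = 3.3×10⁻¹⁸ mol/L
For Ce₂(CO₃)₃: [Ce³⁺] = (Ksp/[CO₃²⁻]^3)^(1/2) = 3.2×10⁻¹⁵ mol/L
Since Ce(OH)₃ needs less Ce³⁺ to reach saturation, it precipitates first.

Ce(OH)₃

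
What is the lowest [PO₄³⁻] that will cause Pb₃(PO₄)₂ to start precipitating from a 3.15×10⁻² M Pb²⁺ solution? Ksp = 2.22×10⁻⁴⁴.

Precipitation of each salt begins when its ion product equals Ksp.
Pb₃(PO₄)₂(s) ⇌ 3 Pb²⁺(aq) + 2 PO₄³⁻(aq)
Ksp = [Pb²⁺]^3[PO₄³⁻]^2 = [PO₄³⁻]^2(3.15×10⁻²)^3
[PO₄³⁻]^2 = 2.22×10⁻⁴⁴ / (3.15×10⁻²)^3 = 7.10×10⁻⁴⁰
[PO₄³⁻] = 2.67×10⁻²⁰ M

2.67×10⁻²⁰ M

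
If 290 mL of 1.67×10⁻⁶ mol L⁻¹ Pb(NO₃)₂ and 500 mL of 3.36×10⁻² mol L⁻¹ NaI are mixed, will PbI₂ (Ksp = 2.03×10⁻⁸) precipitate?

No

Total volume after mixing = 290 + 500 = 790 mL.
[Pb²⁺] = (1.67×10⁻⁶)(290)/790 = 6.13×10⁻⁷ mol L⁻¹
[I⁻] = (3.36×10⁻²)(500)/790 = 2.13×10⁻² mol L⁻¹
Q = [Pb²⁺][I⁻]^2 = 2.77×10⁻¹⁰
Since Q (2.77×10⁻¹⁰) is less than Ksp (2.03×10⁻⁸), no PbI₂ precipitates.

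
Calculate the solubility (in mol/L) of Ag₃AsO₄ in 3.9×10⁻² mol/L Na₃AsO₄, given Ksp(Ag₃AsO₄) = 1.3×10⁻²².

Ag₃AsO₄(s) ⇌ 3 Ag⁺(aq) + AsO₄³⁻(aq)
Let s be the solubility of Ag₃AsO₄ here. The common ion gives [AsO₄³⁻] ≈ 3.9×10⁻² mol/L, and [Ag⁺] = 3s.
Ksp = [Ag⁺]^3[AsO₄³⁻] = (3s)^3(3.9×10⁻²)
(3s)^3 = 1.3×10⁻²² / (3.9×10⁻²) = 3.3×10⁻²¹
s = 5.0×10⁻⁸ mol/L

5.0×10⁻⁸ M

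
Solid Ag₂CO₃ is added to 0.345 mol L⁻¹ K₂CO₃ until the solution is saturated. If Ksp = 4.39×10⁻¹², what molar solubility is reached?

Ag₂CO₃(s) ⇌ 2 Ag⁺(aq) + CO₃²⁻(aq)
Let s be the solubility of Ag₂CO₃ here. The common ion gives [CO₃²⁻] ≈ 0.345 mol L⁻¹, and [Ag⁺] = 2s.
Ksp = [Ag⁺]^2[CO₃²⁻] = (2s)^2(0.345)
(2s)^2 = 4.39×10⁻¹² / (0.345) = 1.27×10⁻¹¹
s = 1.78×10⁻⁶ mol L⁻¹

1.78×10⁻⁶ M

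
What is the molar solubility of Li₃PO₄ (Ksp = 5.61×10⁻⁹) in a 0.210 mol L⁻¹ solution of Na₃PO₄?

Li₃PO₄(s) ⇌ 3 Li⁺(aq) + PO₄³⁻(aq)
PO₄³⁻ is already present at 0.210 mol L⁻¹. If s mol/L of Li₃PO₄ dissolves, [Li⁺] = 3s while [PO₄³⁻] ≈ 0.210 mol L⁻¹.
Ksp = [Li⁺]^3[PO₄³⁻] = (3s)^3(0.210)
(3s)^3 = 5.61×10⁻⁹ / (0.210) = 2.67×10⁻⁸
s = 9.96×10⁻⁴ mol L⁻¹

9.96×10⁻⁴ M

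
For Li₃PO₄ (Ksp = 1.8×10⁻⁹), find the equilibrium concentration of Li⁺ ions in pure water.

8.6×10⁻³ M

Li₃PO₄(s) ⇌ 3 Li⁺(aq) + PO₄³⁻(aq)
For each mole of Li₃PO₄ that dissolves per liter, [Li⁺] = 3s and [PO₄³⁻] = s; let s denote this solubility.
Ksp = [Li⁺]^3[PO₄³⁻] = (3s)^3 · s = 27s^4 = 1.8×10⁻⁹
s = 2.9×10⁻³ M
[Li⁺] = 3s = 8.6×10⁻³ M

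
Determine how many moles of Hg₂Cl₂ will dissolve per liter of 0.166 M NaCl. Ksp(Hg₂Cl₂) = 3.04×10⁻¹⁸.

Hg₂Cl₂(s) ⇌ Hg₂²⁺(aq) + 2 Cl⁻(aq)
With Cl⁻ already at 0.166 M and s small, take [Cl⁻] ≈ 0.166 M and [Hg₂²⁺] = s.
Ksp = [Hg₂²⁺][Cl⁻]^2 = s(0.166)^2
s = 3.04×10⁻¹⁸ / (0.166)^2 = 1.10×10⁻¹⁶
s = 1.10×10⁻¹⁶ M

1.10×10⁻¹⁶ M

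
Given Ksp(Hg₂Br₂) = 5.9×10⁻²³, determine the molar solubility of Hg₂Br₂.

Hg₂Br₂(s) ⇌ Hg₂²⁺(aq) + 2 Br⁻(aq)
If s mol/L of Hg₂Br₂ dissolves, [Hg₂²⁺] = s and [Br⁻] = 2s.
Ksp = [Hg₂²⁺][Br⁻]^2 = s · (2s)^2 = 4s^3
4s^3 = 5.9×10⁻²³  ⇒  s^3 = 1.5×10⁻²³
Taking the 3rd root, s = 2.5×10⁻⁸ M.

2.5×10⁻⁸ M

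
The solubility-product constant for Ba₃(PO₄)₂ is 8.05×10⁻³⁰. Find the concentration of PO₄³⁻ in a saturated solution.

1.19×10⁻⁶ M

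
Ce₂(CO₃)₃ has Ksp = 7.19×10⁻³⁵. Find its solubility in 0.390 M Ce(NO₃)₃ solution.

Ce₂(CO₃)₃(s) ⇌ 2 Ce³⁺(aq) + 3 CO₃²⁻(aq)
Ce³⁺ is already present at 0.390 M. If s mol/L of Ce₂(CO₃)₃ dissolves, [CO₃²⁻] = 3s while [Ce³⁺] ≈ 0.390 M.
Ksp = [Ce³⁺]^2[CO₃²⁻]^3 = (0.390)^2(3s)^3
(3s)^3 = 7.19×10⁻³⁵ / (0.390)^2 = 4.73×10⁻³⁴
s = 2.60×10⁻¹² M

2.60×10⁻¹² M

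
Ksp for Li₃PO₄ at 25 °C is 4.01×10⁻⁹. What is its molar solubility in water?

Li₃PO₄(s) ⇌ 3 Li⁺(aq) + PO₄³⁻(aq)
For each mole of Li₃PO₄ that dissolves per liter, [Li⁺] = 3s and [PO₄³⁻] = s; let s denote this solubility.
Ksp = [Li⁺]^3[PO₄³⁻] = (3s)^3 · s = 27s^4
27s^4 = 4.01×10⁻⁹  ⇒  s^4 = 1.49×10⁻¹⁰
Taking the 4th root, s = 3.49×10⁻³ M.

3.49×10⁻³ M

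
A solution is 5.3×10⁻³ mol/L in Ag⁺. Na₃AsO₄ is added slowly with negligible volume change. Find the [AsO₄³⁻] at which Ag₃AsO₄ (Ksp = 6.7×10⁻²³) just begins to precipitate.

Precipitation of each salt begins when its ion product equals Ksp.
Ag₃AsO₄(s) ⇌ 3 Ag⁺(aq) + AsO₄³⁻(aq)
Ksp = [Ag⁺]^3[AsO₄³⁻] = [AsO₄³⁻](5.3×10⁻³)^3
[AsO₄³⁻] = 6.7×10⁻²³ / (5.3×10⁻³)^3 = 4.5×10⁻¹⁶
[AsO₄³⁻] = 4.5×10⁻¹⁶ mol/L

4.5×10⁻¹⁶ M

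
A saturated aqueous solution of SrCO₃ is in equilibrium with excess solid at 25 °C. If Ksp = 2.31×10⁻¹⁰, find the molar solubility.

1.52×10⁻⁵ M

SrCO₃(s) ⇌ Sr²⁺(aq) + CO₃²⁻(aq)
Let s be the molar solubility. Then [Sr²⁺] = s and [CO₃²⁻] = s.
Ksp = [Sr²⁺][CO₃²⁻] = s · s = s^2
s^2 = 2.31×10⁻¹⁰
Taking the 2nd root, s = 1.52×10⁻⁵ mol L⁻¹.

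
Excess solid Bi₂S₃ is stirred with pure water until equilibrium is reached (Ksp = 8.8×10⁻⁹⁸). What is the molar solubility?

1.5×10⁻²⁰ M

Bi₂S₃(s) ⇌ 2 Bi³⁺(aq) + 3 S²⁻(aq)
With molar solubility s: [Bi³⁺] = 2s, [S²⁻] = 3s.
Ksp = [Bi³⁺]^2[S²⁻]^3 = (2s)^2 · (3s)^3 = 108s^5
108s^5 = 8.8×10⁻⁹⁸  ⇒  s^5 = 8.1×10⁻¹⁰⁰
s = (8.1×10⁻¹⁰⁰)^(1/5) = 1.5×10⁻²⁰ mol/L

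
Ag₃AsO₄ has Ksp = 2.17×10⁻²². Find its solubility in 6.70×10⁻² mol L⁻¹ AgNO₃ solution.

7.21×10⁻¹⁹ M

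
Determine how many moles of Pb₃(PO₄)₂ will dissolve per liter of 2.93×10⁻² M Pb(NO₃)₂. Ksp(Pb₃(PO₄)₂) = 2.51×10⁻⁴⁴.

1.58×10⁻²⁰ M

Pb₃(PO₄)₂(s) ⇌ 3 Pb²⁺(aq) + 2 PO₄³⁻(aq)
Pb²⁺ is already present at 2.93×10⁻² M. If s mol/L of Pb₃(PO₄)₂ dissolves, [PO₄³⁻] = 2s while [Pb²⁺] ≈ 2.93×10⁻² M.
Ksp = [Pb²⁺]^3[PO₄³⁻]^2 = (2.93×10⁻²)^3(2s)^2
(2s)^2 = 2.51×10⁻⁴⁴ / (2.93×10⁻²)^3 = 9.98×10⁻⁴⁰
s = 1.58×10⁻²⁰ M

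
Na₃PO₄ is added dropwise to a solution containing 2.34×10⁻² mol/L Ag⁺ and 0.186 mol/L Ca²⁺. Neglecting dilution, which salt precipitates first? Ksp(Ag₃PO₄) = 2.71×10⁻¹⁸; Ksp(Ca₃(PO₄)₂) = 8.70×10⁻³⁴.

Ca₃(PO₄)₂

Precipitation of each salt begins when its ion product equals Ksp.
For Ag₃PO₄: [PO₄³⁻] = (Ksp/[Ag⁺]^3) = 2.12×10⁻¹³ mol/L
For Ca₃(PO₄)₂: [PO₄³⁻] = (Ksp/[Ca²⁺]^3)^(1/2) = 3.68×10⁻¹⁶ mol/L
Since Ca₃(PO₄)₂ needs less PO₄³⁻ to reach saturation, it precipitates first.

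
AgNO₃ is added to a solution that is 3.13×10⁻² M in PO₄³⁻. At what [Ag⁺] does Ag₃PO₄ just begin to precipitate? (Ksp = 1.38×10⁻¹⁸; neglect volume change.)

Each salt precipitates once Q = Ksp for that salt.
Ag₃PO₄(s) ⇌ 3 Ag⁺(aq) + PO₄³⁻(aq)
Ksp = [Ag⁺]^3[PO₄³⁻] = [Ag⁺]^3(3.13×10⁻²)
[Ag⁺]^3 = 1.38×10⁻¹⁸ / (3.13×10⁻²) = 4.41×10⁻¹⁷
[Ag⁺] = 3.53×10⁻⁶ M

3.53×10⁻⁶ M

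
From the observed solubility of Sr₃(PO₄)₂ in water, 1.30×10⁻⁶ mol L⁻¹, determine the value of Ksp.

Ksp = 4.01×10⁻²⁸

Sr₃(PO₄)₂(s) ⇌ 3 Sr²⁺(aq) + 2 PO₄³⁻(aq)
Let s be the molar solubility. Then [Sr²⁺] = 3s and [PO₄³⁻] = 2s.
Ksp = [Sr²⁺]^3[PO₄³⁻]^2 = (3s)^3 · (2s)^2 = 108s^5
Ksp = 108 × (1.30×10⁻⁶)^5 = 4.01×10⁻²⁸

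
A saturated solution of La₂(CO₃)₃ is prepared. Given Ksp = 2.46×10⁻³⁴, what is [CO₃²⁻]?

La₂(CO₃)₃(s) ⇌ 2 La³⁺(aq) + 3 CO₃²⁻(aq)
If s mol/L of La₂(CO₃)₃ dissolves, [La³⁺] = 2s and [CO₃²⁻] = 3s.
Ksp = [La³⁺]^2[CO₃²⁻]^3 = (2s)^2 · (3s)^3 = 108s^5 = 2.46×10⁻³⁴
s = 7.44×10⁻⁸ mol/L
[CO₃²⁻] = 3s = 2.23×10⁻⁷ mol/L

2.23×10⁻⁷ M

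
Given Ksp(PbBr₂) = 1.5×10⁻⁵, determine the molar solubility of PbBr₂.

1.6×10⁻² M

PbBr₂(s) ⇌ Pb²⁺(aq) + 2 Br⁻(aq)
With molar solubility s: [Pb²⁺] = s, [Br⁻] = 2s.
Ksp = [Pb²⁺][Br⁻]^2 = s · (2s)^2 = 4s^3
4s^3 = 1.5×10⁻⁵  ⇒  s^3 = 3.8×10⁻⁶
Taking the 3rd root, s = 1.6×10⁻² mol L⁻¹.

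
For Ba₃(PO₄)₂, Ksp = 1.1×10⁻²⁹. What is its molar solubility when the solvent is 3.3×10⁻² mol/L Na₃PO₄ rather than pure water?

Ba₃(PO₄)₂(s) ⇌ 3 Ba²⁺(aq) + 2 PO₄³⁻(aq)
Let s be the solubility of Ba₃(PO₄)₂ here. The common ion gives [PO₄³⁻] ≈ 3.3×10⁻² mol/L, and [Ba²⁺] = 3s.
Ksp = [Ba²⁺]^3[PO₄³⁻]^2 = (3s)^3(3.3×10⁻²)^2
(3s)^3 = 1.1×10⁻²⁹ / (3.3×10⁻²)^2 = 1.0×10⁻²⁶
s = 7.2×10⁻¹⁰ mol/L

7.2×10⁻¹⁰ M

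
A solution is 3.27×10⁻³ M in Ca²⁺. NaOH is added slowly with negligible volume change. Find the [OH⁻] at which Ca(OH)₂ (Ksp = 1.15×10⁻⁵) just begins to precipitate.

5.93×10⁻² M

Precipitation begins when Q = Ksp.
Ca(OH)₂(s) ⇌ Ca²⁺(aq) + 2 OH⁻(aq)
Ksp = [Ca²⁺][OH⁻]^2 = [OH⁻]^2(3.27×10⁻³)
[OH⁻]^2 = 1.15×10⁻⁵ / (3.27×10⁻³) = 3.52×10⁻³
[OH⁻] = 5.93×10⁻² M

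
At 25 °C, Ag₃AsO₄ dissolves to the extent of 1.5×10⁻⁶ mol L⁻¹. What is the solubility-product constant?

Ksp = 1.4×10⁻²²

Ag₃AsO₄(s) ⇌ 3 Ag⁺(aq) + AsO₄³⁻(aq)
Call the molar solubility s, so that [Ag⁺] = 3s and [AsO₄³⁻] = s.
Ksp = [Ag⁺]^3[AsO₄³⁻] = (3s)^3 · s = 27s^4
Ksp = 27 × (1.5×10⁻⁶)^4 = 1.4×10⁻²²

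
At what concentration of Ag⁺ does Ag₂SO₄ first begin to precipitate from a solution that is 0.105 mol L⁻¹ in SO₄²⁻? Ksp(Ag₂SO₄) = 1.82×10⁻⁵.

1.32×10⁻² M

Precipitation of each salt begins when its ion product equals Ksp.
Ag₂SO₄(s) ⇌ 2 Ag⁺(aq) + SO₄²⁻(aq)
Ksp = [Ag⁺]^2[SO₄²⁻] = [Ag⁺]^2(0.105)
[Ag⁺]^2 = 1.82×10⁻⁵ / (0.105) = 1.73×10⁻⁴
[Ag⁺] = 1.32×10⁻² mol L⁻¹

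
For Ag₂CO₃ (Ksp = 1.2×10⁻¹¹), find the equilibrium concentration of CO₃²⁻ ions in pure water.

1.4×10⁻⁴ M

Ag₂CO₃(s) ⇌ 2 Ag⁺(aq) + CO₃²⁻(aq)
If s mol/L of Ag₂CO₃ dissolves, [Ag⁺] = 2s and [CO₃²⁻] = s.
Ksp = [Ag⁺]^2[CO₃²⁻] = (2s)^2 · s = 4s^3 = 1.2×10⁻¹¹
s = 1.4×10⁻⁴ M
[CO₃²⁻] = s = 1.4×10⁻⁴ M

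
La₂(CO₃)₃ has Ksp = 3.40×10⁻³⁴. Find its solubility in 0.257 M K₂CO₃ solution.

7.08×10⁻¹⁷ M

La₂(CO₃)₃(s) ⇌ 2 La³⁺(aq) + 3 CO₃²⁻(aq)
The solution already contains CO₃²⁻ at 0.257 M. Let s be the molar solubility of La₂(CO₃)₃.
[CO₃²⁻] ≈ 0.257 M (common ion dominates); [La³⁺] = 2s.
Ksp = [La³⁺]^2[CO₃²⁻]^3 = (2s)^2(0.257)^3
(2s)^2 = 3.40×10⁻³⁴ / (0.257)^3 = 2.00×10⁻³²
s = 7.08×10⁻¹⁷ M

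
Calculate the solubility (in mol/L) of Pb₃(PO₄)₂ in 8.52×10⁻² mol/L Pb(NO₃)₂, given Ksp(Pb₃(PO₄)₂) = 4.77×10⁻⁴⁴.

4.39×10⁻²¹ M

Pb₃(PO₄)₂(s) ⇌ 3 Pb²⁺(aq) + 2 PO₄³⁻(aq)
Pb²⁺ is already present at 8.52×10⁻² mol/L. If s mol/L of Pb₃(PO₄)₂ dissolves, [PO₄³⁻] = 2s while [Pb²⁺] ≈ 8.52×10⁻² mol/L.
Ksp = [Pb²⁺]^3[PO₄³⁻]^2 = (8.52×10⁻²)^3(2s)^2
(2s)^2 = 4.77×10⁻⁴⁴ / (8.52×10⁻²)^3 = 7.71×10⁻⁴¹
s = 4.39×10⁻²¹ mol/L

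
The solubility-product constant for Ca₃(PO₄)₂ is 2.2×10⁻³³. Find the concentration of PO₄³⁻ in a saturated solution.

Ca₃(PO₄)₂(s) ⇌ 3 Ca²⁺(aq) + 2 PO₄³⁻(aq)
Call the molar solubility s, so that [Ca²⁺] = 3s and [PO₄³⁻] = 2s.
Ksp = [Ca²⁺]^3[PO₄³⁻]^2 = (3s)^3 · (2s)^2 = 108s^5 = 2.2×10⁻³³
s = 1.2×10⁻⁷ mol/L
[PO₄³⁻] = 2s = 2.3×10⁻⁷ mol/L

2.3×10⁻⁷ M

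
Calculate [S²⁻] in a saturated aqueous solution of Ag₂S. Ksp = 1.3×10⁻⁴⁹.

Ag₂S(s) ⇌ 2 Ag⁺(aq) + S²⁻(aq)
If s mol/L of Ag₂S dissolves, [Ag⁺] = 2s and [S²⁻] = s.
Ksp = [Ag⁺]^2[S²⁻] = (2s)^2 · s = 4s^3 = 1.3×10⁻⁴⁹
s = 3.2×10⁻¹⁷ M
[S²⁻] = s = 3.2×10⁻¹⁷ M

3.2×10⁻¹⁷ M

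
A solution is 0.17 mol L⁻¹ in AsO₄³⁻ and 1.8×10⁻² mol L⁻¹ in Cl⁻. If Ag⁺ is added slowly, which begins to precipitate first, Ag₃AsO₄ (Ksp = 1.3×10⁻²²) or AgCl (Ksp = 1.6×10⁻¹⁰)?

The threshold for precipitation is Q = Ksp.
For Ag₃AsO₄: [Ag⁺] = (Ksp/[AsO₄³⁻])^(1/3) = 9.1×10⁻⁸ mol L⁻¹
For AgCl: [Ag⁺] = (Ksp/[Cl⁻]) = 8.9×10⁻⁹ mol L⁻¹
The smaller threshold [Ag⁺] is reached first, so AgCl precipitates first.

AgCl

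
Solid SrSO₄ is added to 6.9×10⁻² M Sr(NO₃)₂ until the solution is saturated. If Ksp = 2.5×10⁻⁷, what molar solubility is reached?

SrSO₄(s) ⇌ Sr²⁺(aq) + SO₄²⁻(aq)
Let s be the solubility of SrSO₄ here. The common ion gives [Sr²⁺] ≈ 6.9×10⁻² M, and [SO₄²⁻] = s.
Ksp = [Sr²⁺][SO₄²⁻] = (6.9×10⁻²)s
s = 2.5×10⁻⁷ / (6.9×10⁻²) = 3.6×10⁻⁶
s = 3.6×10⁻⁶ M

3.6×10⁻⁶ M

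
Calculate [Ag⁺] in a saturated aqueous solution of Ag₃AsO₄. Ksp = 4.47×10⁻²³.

Ag₃AsO₄(s) ⇌ 3 Ag⁺(aq) + AsO₄³⁻(aq)
With molar solubility s: [Ag⁺] = 3s, [AsO₄³⁻] = s.
Ksp = [Ag⁺]^3[AsO₄³⁻] = (3s)^3 · s = 27s^4 = 4.47×10⁻²³
s = 1.13×10⁻⁶ mol/L
[Ag⁺] = 3s = 3.40×10⁻⁶ mol/L

3.40×10⁻⁶ M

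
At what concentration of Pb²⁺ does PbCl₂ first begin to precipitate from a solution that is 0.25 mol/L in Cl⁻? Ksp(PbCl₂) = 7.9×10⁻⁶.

Precipitation begins when Q = Ksp.
PbCl₂(s) ⇌ Pb²⁺(aq) + 2 Cl⁻(aq)
Ksp = [Pb²⁺][Cl⁻]^2 = [Pb²⁺](0.25)^2
[Pb²⁺] = 7.9×10⁻⁶ / (0.25)^2 = 1.3×10⁻⁴
[Pb²⁺] = 1.3×10⁻⁴ mol/L

1.3×10⁻⁴ M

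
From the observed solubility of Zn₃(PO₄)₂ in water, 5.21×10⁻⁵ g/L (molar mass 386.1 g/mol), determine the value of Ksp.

s = (5.21×10⁻⁵ g L⁻¹)/(386.1 g mol⁻¹) = 1.3494×10⁻⁷ M
Zn₃(PO₄)₂(s) ⇌ 3 Zn²⁺(aq) + 2 PO₄³⁻(aq)
If s mol/L of Zn₃(PO₄)₂ dissolves, [Zn²⁺] = 3s and [PO₄³⁻] = 2s.
Ksp = [Zn²⁺]^3[PO₄³⁻]^2 = (3s)^3 · (2s)^2 = 108s^5
Ksp = 108 × (1.3494×10⁻⁷)^5 = 4.83×10⁻³³

Ksp = 4.83×10⁻³³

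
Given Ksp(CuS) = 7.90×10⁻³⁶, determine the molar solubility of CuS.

2.81×10⁻¹⁸ M

CuS(s) ⇌ Cu²⁺(aq) + S²⁻(aq)
Call the molar solubility s, so that [Cu²⁺] = s and [S²⁻] = s.
Ksp = [Cu²⁺][S²⁻] = s · s = s^2
s^2 = 7.90×10⁻³⁶
Taking the 2nd root, s = 2.81×10⁻¹⁸ mol/L.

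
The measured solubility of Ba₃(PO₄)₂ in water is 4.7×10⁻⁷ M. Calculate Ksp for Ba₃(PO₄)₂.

Ksp = 2.5×10⁻³⁰

Ba₃(PO₄)₂(s) ⇌ 3 Ba²⁺(aq) + 2 PO₄³⁻(aq)
Let s be the molar solubility. Then [Ba²⁺] = 3s and [PO₄³⁻] = 2s.
Ksp = [Ba²⁺]^3[PO₄³⁻]^2 = (3s)^3 · (2s)^2 = 108s^5
Ksp = 108 × (4.7×10⁻⁷)^5 = 2.5×10⁻³⁰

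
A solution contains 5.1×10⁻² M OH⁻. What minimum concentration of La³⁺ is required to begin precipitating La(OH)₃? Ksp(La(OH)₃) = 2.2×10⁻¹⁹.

1.7×10⁻¹⁵ M

Each salt precipitates once Q = Ksp for that salt.
La(OH)₃(s) ⇌ La³⁺(aq) + 3 OH⁻(aq)
Ksp = [La³⁺][OH⁻]^3 = [La³⁺](5.1×10⁻²)^3
[La³⁺] = 2.2×10⁻¹⁹ / (5.1×10⁻²)^3 = 1.7×10⁻¹⁵
[La³⁺] = 1.7×10⁻¹⁵ M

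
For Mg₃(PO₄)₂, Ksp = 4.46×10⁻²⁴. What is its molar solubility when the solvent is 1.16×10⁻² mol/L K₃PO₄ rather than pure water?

1.07×10⁻⁷ M

Mg₃(PO₄)₂(s) ⇌ 3 Mg²⁺(aq) + 2 PO₄³⁻(aq)
The solution already contains PO₄³⁻ at 1.16×10⁻² mol/L. Let s be the molar solubility of Mg₃(PO₄)₂.
[PO₄³⁻] ≈ 1.16×10⁻² mol/L (common ion dominates); [Mg²⁺] = 3s.
Ksp = [Mg²⁺]^3[PO₄³⁻]^2 = (3s)^3(1.16×10⁻²)^2
(3s)^3 = 4.46×10⁻²⁴ / (1.16×10⁻²)^2 = 3.31×10⁻²⁰
s = 1.07×10⁻⁷ mol/L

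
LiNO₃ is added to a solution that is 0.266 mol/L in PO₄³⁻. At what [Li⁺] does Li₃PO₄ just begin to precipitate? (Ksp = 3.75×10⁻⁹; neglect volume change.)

2.42×10⁻³ M

A salt starts to precipitate once the ion product Q reaches its Ksp.
Li₃PO₄(s) ⇌ 3 Li⁺(aq) + PO₄³⁻(aq)
Ksp = [Li⁺]^3[PO₄³⁻] = [Li⁺]^3(0.266)
[Li⁺]^3 = 3.75×10⁻⁹ / (0.266) = 1.41×10⁻⁸
[Li⁺] = 2.42×10⁻³ mol/L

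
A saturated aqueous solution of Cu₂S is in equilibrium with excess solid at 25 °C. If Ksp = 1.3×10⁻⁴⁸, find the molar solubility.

6.9×10⁻¹⁷ M

Cu₂S(s) ⇌ 2 Cu⁺(aq) + S²⁻(aq)
For each mole of Cu₂S that dissolves per liter, [Cu⁺] = 2s and [S²⁻] = s; let s denote this solubility.
Ksp = [Cu⁺]^2[S²⁻] = (2s)^2 · s = 4s^3
4s^3 = 1.3×10⁻⁴⁸  ⇒  s^3 = 3.3×10⁻⁴⁹
s = 6.9×10⁻¹⁷ mol/L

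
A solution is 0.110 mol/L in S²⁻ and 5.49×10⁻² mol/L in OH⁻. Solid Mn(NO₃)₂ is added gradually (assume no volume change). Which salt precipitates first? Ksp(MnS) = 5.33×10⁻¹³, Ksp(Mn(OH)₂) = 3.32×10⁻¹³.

The threshold for precipitation is Q = Ksp.
For MnS: [Mn²⁺] = (Ksp/[S²⁻]) = 4.85×10⁻¹² mol/L
For Mn(OH)₂: [Mn²⁺] = (Ksp/[OH⁻]^2) = 1.10×10⁻¹⁰ mol/L
MnS requires the lower [Mn²⁺], so it precipitates first.

MnS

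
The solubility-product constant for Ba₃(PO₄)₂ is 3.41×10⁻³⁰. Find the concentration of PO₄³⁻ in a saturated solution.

Ba₃(PO₄)₂(s) ⇌ 3 Ba²⁺(aq) + 2 PO₄³⁻(aq)
Let s be the molar solubility. Then [Ba²⁺] = 3s and [PO₄³⁻] = 2s.
Ksp = [Ba²⁺]^3[PO₄³⁻]^2 = (3s)^3 · (2s)^2 = 108s^5 = 3.41×10⁻³⁰
s = 5.01×10⁻⁷ mol/L
[PO₄³⁻] = 2s = 1.00×10⁻⁶ mol/L

1.00×10⁻⁶ M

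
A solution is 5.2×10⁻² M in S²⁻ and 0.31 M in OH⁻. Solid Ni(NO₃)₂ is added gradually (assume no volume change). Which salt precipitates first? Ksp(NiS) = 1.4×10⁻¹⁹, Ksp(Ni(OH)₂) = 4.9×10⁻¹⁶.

Precipitation begins when Q = Ksp.
For NiS: [Ni²⁺] = (Ksp/[S²⁻]) = 2.7×10⁻¹⁸ M
For Ni(OH)₂: [Ni²⁺] = (Ksp/[OH⁻]^2) = 5.1×10⁻¹⁵ M
The smaller threshold [Ni²⁺] is reached first, so NiS precipitates first.

NiS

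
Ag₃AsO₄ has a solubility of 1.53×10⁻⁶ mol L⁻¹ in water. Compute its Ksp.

Ksp = 1.48×10⁻²²

Ag₃AsO₄(s) ⇌ 3 Ag⁺(aq) + AsO₄³⁻(aq)
Call the molar solubility s, so that [Ag⁺] = 3s and [AsO₄³⁻] = s.
Ksp = [Ag⁺]^3[AsO₄³⁻] = (3s)^3 · s = 27s^4
Ksp = 27 × (1.53×10⁻⁶)^4 = 1.48×10⁻²²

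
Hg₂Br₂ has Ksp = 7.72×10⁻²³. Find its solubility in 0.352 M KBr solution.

Hg₂Br₂(s) ⇌ Hg₂²⁺(aq) + 2 Br⁻(aq)
With Br⁻ already at 0.352 M and s small, take [Br⁻] ≈ 0.352 M and [Hg₂²⁺] = s.
Ksp = [Hg₂²⁺][Br⁻]^2 = s(0.352)^2
s = 7.72×10⁻²³ / (0.352)^2 = 6.23×10⁻²²
s = 6.23×10⁻²² M

6.23×10⁻²² M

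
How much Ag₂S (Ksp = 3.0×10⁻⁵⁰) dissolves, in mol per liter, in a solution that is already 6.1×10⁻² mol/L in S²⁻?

Ag₂S(s) ⇌ 2 Ag⁺(aq) + S²⁻(aq)
Let s be the solubility of Ag₂S here. The common ion gives [S²⁻] ≈ 6.1×10⁻² mol/L, and [Ag⁺] = 2s.
Ksp = [Ag⁺]^2[S²⁻] = (2s)^2(6.1×10⁻²)
(2s)^2 = 3.0×10⁻⁵⁰ / (6.1×10⁻²) = 4.9×10⁻⁴⁹
s = 3.5×10⁻²⁵ mol/L

3.5×10⁻²⁵ M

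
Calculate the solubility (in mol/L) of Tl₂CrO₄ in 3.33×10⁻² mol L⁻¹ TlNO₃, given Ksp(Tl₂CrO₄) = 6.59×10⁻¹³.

5.94×10⁻¹⁰ M

Tl₂CrO₄(s) ⇌ 2 Tl⁺(aq) + CrO₄²⁻(aq)
Tl⁺ is already present at 3.33×10⁻² mol L⁻¹. If s mol/L of Tl₂CrO₄ dissolves, [CrO₄²⁻] = s while [Tl⁺] ≈ 3.33×10⁻² mol L⁻¹.
Ksp = [Tl⁺]^2[CrO₄²⁻] = (3.33×10⁻²)^2s
s = 6.59×10⁻¹³ / (3.33×10⁻²)^2 = 5.94×10⁻¹⁰
s = 5.94×10⁻¹⁰ mol L⁻¹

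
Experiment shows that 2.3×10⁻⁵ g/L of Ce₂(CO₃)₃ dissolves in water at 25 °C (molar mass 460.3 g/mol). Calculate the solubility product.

Ksp = 3.4×10⁻³⁵

Molar solubility s = (2.3×10⁻⁵ g/L) / (460.3 g/mol) = 4.997×10⁻⁸ mol/L
Ce₂(CO₃)₃(s) ⇌ 2 Ce³⁺(aq) + 3 CO₃²⁻(aq)
For each mole of Ce₂(CO₃)₃ that dissolves per liter, [Ce³⁺] = 2s and [CO₃²⁻] = 3s; let s denote this solubility.
Ksp = [Ce³⁺]^2[CO₃²⁻]^3 = (2s)^2 · (3s)^3 = 108s^5
Ksp = 108 × (4.997×10⁻⁸)^5 = 3.4×10⁻³⁵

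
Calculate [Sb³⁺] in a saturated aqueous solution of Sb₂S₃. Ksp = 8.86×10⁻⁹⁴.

Sb₂S₃(s) ⇌ 2 Sb³⁺(aq) + 3 S²⁻(aq)
Call the molar solubility s, so that [Sb³⁺] = 2s and [S²⁻] = 3s.
Ksp = [Sb³⁺]^2[S²⁻]^3 = (2s)^2 · (3s)^3 = 108s^5 = 8.86×10⁻⁹⁴
s = 9.61×10⁻²⁰ M
[Sb³⁺] = 2s = 1.92×10⁻¹⁹ M

1.92×10⁻¹⁹ M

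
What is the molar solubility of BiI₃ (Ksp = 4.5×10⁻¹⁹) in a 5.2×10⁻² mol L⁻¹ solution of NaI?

BiI₃(s) ⇌ Bi³⁺(aq) + 3 I⁻(aq)
The solution already contains I⁻ at 5.2×10⁻² mol L⁻¹. Let s be the molar solubility of BiI₃.
[I⁻] ≈ 5.2×10⁻² mol L⁻¹ (common ion dominates); [Bi³⁺] = s.
Ksp = [Bi³⁺][I⁻]^3 = s(5.2×10⁻²)^3
s = 4.5×10⁻¹⁹ / (5.2×10⁻²)^3 = 3.2×10⁻¹⁵
s = 3.2×10⁻¹⁵ mol L⁻¹

3.2×10⁻¹⁵ M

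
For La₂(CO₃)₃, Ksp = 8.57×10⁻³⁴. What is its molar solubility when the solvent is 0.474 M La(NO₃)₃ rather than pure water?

La₂(CO₃)₃(s) ⇌ 2 La³⁺(aq) + 3 CO₃²⁻(aq)
With La³⁺ already at 0.474 M and s small, take [La³⁺] ≈ 0.474 M and [CO₃²⁻] = 3s.
Ksp = [La³⁺]^2[CO₃²⁻]^3 = (0.474)^2(3s)^3
(3s)^3 = 8.57×10⁻³⁴ / (0.474)^2 = 3.81×10⁻³³
s = 5.21×10⁻¹² M

5.21×10⁻¹² M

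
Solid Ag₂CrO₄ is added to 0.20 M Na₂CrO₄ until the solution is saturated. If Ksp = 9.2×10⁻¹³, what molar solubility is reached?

1.1×10⁻⁶ M

Ag₂CrO₄(s) ⇌ 2 Ag⁺(aq) + CrO₄²⁻(aq)
The solution already contains CrO₄²⁻ at 0.20 M. Let s be the molar solubility of Ag₂CrO₄.
[CrO₄²⁻] ≈ 0.20 M (common ion dominates); [Ag⁺] = 2s.
Ksp = [Ag⁺]^2[CrO₄²⁻] = (2s)^2(0.20)
(2s)^2 = 9.2×10⁻¹³ / (0.20) = 4.6×10⁻¹²
s = 1.1×10⁻⁶ M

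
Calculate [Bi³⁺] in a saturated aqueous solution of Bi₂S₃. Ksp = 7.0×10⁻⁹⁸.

2.9×10⁻²⁰ M

Bi₂S₃(s) ⇌ 2 Bi³⁺(aq) + 3 S²⁻(aq)
Call the molar solubility s, so that [Bi³⁺] = 2s and [S²⁻] = 3s.
Ksp = [Bi³⁺]^2[S²⁻]^3 = (2s)^2 · (3s)^3 = 108s^5 = 7.0×10⁻⁹⁸
s = 1.5×10⁻²⁰ mol L⁻¹
[Bi³⁺] = 2s = 2.9×10⁻²⁰ mol L⁻¹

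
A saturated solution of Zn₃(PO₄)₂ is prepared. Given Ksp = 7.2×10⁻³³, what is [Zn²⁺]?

4.4×10⁻⁷ M

Zn₃(PO₄)₂(s) ⇌ 3 Zn²⁺(aq) + 2 PO₄³⁻(aq)
Call the molar solubility s, so that [Zn²⁺] = 3s and [PO₄³⁻] = 2s.
Ksp = [Zn²⁺]^3[PO₄³⁻]^2 = (3s)^3 · (2s)^2 = 108s^5 = 7.2×10⁻³³
s = 1.5×10⁻⁷ mol/L
[Zn²⁺] = 3s = 4.4×10⁻⁷ mol/L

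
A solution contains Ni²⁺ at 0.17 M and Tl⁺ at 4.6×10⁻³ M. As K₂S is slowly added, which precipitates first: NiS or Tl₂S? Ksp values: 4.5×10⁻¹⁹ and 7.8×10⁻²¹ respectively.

Each salt precipitates once Q = Ksp for that salt.
For NiS: [S²⁻] = (Ksp/[Ni²⁺]) = 2.6×10⁻¹⁸ M
For Tl₂S: [S²⁻] = (Ksp/[Tl⁺]^2) = 3.7×10⁻¹⁶ M
Since NiS needs less S²⁻ to reach saturation, it precipitates first.

NiS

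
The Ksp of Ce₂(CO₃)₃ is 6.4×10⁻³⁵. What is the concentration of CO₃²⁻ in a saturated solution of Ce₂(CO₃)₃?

Ce₂(CO₃)₃(s) ⇌ 2 Ce³⁺(aq) + 3 CO₃²⁻(aq)
If s mol/L of Ce₂(CO₃)₃ dissolves, [Ce³⁺] = 2s and [CO₃²⁻] = 3s.
Ksp = [Ce³⁺]^2[CO₃²⁻]^3 = (2s)^2 · (3s)^3 = 108s^5 = 6.4×10⁻³⁵
s = 5.7×10⁻⁸ mol L⁻¹
[CO₃²⁻] = 3s = 1.7×10⁻⁷ mol L⁻¹

1.7×10⁻⁷ M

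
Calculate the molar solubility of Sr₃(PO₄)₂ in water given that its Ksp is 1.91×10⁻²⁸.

Sr₃(PO₄)₂(s) ⇌ 3 Sr²⁺(aq) + 2 PO₄³⁻(aq)
With molar solubility s: [Sr²⁺] = 3s, [PO₄³⁻] = 2s.
Ksp = [Sr²⁺]^3[PO₄³⁻]^2 = (3s)^3 · (2s)^2 = 108s^5
108s^5 = 1.91×10⁻²⁸  ⇒  s^5 = 1.77×10⁻³⁰
Taking the 5th root, s = 1.12×10⁻⁶ mol/L.

1.12×10⁻⁶ M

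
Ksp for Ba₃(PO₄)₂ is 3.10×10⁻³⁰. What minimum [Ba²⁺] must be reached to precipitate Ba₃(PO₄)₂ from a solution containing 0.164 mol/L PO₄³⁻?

4.87×10⁻¹⁰ M

Precipitation begins when Q = Ksp.
Ba₃(PO₄)₂(s) ⇌ 3 Ba²⁺(aq) + 2 PO₄³⁻(aq)
Ksp = [Ba²⁺]^3[PO₄³⁻]^2 = [Ba²⁺]^3(0.164)^2
[Ba²⁺]^3 = 3.10×10⁻³⁰ / (0.164)^2 = 1.15×10⁻²⁸
[Ba²⁺] = 4.87×10⁻¹⁰ mol/L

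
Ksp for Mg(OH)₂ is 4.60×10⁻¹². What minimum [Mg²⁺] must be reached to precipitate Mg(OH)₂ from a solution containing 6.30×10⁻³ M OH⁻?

1.16×10⁻⁷ M

The threshold for precipitation is Q = Ksp.
Mg(OH)₂(s) ⇌ Mg²⁺(aq) + 2 OH⁻(aq)
Ksp = [Mg²⁺][OH⁻]^2 = [Mg²⁺](6.30×10⁻³)^2
[Mg²⁺] = 4.60×10⁻¹² / (6.30×10⁻³)^2 = 1.16×10⁻⁷
[Mg²⁺] = 1.16×10⁻⁷ M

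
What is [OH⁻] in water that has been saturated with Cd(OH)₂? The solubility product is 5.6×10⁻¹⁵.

2.2×10⁻⁵ M

Cd(OH)₂(s) ⇌ Cd²⁺(aq) + 2 OH⁻(aq)
Let s be the molar solubility. Then [Cd²⁺] = s and [OH⁻] = 2s.
Ksp = [Cd²⁺][OH⁻]^2 = s · (2s)^2 = 4s^3 = 5.6×10⁻¹⁵
s = 1.1×10⁻⁵ M
[OH⁻] = 2s = 2.2×10⁻⁵ M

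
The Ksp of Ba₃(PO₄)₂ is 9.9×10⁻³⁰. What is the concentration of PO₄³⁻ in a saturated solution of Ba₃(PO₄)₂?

1.2×10⁻⁶ M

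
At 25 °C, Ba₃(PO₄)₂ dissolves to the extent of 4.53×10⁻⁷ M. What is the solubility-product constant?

Ksp = 2.06×10⁻³⁰

Ba₃(PO₄)₂(s) ⇌ 3 Ba²⁺(aq) + 2 PO₄³⁻(aq)
With molar solubility s: [Ba²⁺] = 3s, [PO₄³⁻] = 2s.
Ksp = [Ba²⁺]^3[PO₄³⁻]^2 = (3s)^3 · (2s)^2 = 108s^5
Ksp = 108 × (4.53×10⁻⁷)^5 = 2.06×10⁻³⁰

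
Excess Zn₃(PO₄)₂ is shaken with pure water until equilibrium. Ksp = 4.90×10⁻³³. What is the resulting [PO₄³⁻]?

Zn₃(PO₄)₂(s) ⇌ 3 Zn²⁺(aq) + 2 PO₄³⁻(aq)
For each mole of Zn₃(PO₄)₂ that dissolves per liter, [Zn²⁺] = 3s and [PO₄³⁻] = 2s; let s denote this solubility.
Ksp = [Zn²⁺]^3[PO₄³⁻]^2 = (3s)^3 · (2s)^2 = 108s^5 = 4.90×10⁻³³
s = 1.35×10⁻⁷ M
[PO₄³⁻] = 2s = 2.71×10⁻⁷ M

2.71×10⁻⁷ M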